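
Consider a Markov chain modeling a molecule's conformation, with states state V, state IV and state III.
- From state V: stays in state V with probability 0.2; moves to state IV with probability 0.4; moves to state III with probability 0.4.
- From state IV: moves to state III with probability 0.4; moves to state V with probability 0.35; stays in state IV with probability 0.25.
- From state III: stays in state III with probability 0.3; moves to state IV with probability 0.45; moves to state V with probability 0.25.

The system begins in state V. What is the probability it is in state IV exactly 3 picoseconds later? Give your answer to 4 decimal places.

0.3640

Propagate the distribution vector 3 picoseconds from state V.
After 0 picoseconds: (1.0000, 0.0000, 0.0000)
After 1 picosecond: (0.2000, 0.4000, 0.4000)
After 2 picoseconds: (0.2800, 0.3600, 0.3600)
After 3 picoseconds: (0.2720, 0.3640, 0.3640)
P(in state IV after 3 picoseconds) = 0.3640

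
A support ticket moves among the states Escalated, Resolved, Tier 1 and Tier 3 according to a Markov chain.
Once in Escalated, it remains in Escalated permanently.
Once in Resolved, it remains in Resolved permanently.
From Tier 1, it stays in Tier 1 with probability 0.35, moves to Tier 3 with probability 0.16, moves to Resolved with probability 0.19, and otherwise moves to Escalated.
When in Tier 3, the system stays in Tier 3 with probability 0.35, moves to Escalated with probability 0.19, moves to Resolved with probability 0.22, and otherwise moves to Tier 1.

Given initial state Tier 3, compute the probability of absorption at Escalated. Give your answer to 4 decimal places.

Let h(s) be the probability of absorption at Escalated starting from transient state s. Then h(Escalated) = 1 and h(Resolved) = 0. By first-step analysis:
h(Tier 1) = 0.3·1 + 0.19·0 + 0.35·h(Tier 1) + 0.16·h(Tier 3)
h(Tier 3) = 0.19·1 + 0.22·0 + 0.24·h(Tier 1) + 0.35·h(Tier 3)
Solving: h(Tier 1) = 0.5868, h(Tier 3) = 0.5090.
Starting from Tier 3, the probability is 0.5090.

0.5090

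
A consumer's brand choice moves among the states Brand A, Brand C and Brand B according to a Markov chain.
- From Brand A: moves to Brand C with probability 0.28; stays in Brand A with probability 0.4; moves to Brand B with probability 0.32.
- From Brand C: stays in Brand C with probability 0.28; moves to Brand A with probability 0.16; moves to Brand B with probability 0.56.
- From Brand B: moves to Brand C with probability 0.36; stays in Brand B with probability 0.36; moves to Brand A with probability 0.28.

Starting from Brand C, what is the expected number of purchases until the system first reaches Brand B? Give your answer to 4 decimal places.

1.9628

Let t(s) be the expected number of purchases to first reach Brand B from state s, with t(Brand B) = 0. Conditioning on the first purchase:
t(Brand A) = 1 + 0.4·t(Brand A) + 0.28·t(Brand C)
t(Brand C) = 1 + 0.16·t(Brand A) + 0.28·t(Brand C)
Solving: t(Brand A) = 2.5826, t(Brand C) = 1.9628.
Expected purchases from Brand C to Brand B: 1.9628.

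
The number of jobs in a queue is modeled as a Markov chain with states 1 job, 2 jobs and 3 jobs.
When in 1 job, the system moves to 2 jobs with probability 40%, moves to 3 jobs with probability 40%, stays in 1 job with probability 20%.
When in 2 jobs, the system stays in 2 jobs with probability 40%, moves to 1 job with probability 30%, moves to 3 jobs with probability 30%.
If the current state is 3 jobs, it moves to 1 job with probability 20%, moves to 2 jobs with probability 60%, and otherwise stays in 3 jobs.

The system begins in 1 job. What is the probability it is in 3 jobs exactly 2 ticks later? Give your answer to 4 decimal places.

Sum over the intermediate state after 1 tick:
P = P(1 job→1 job)·P(1 job→3 jobs) + P(1 job→2 jobs)·P(2 jobs→3 jobs) + P(1 job→3 jobs)·P(3 jobs→3 jobs)
  = 0.2×0.4 + 0.4×0.3 + 0.4×0.2
  = 0.0800 + 0.1200 + 0.0800 = 0.2800

0.2800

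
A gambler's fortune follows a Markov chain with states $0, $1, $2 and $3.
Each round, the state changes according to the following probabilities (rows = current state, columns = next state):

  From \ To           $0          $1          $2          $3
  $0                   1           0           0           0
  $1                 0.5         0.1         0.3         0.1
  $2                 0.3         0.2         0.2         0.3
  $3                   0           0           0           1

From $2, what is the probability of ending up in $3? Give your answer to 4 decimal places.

Let h(s) be the probability of absorption at $3 starting from transient state s. Then h($3) = 1 and h($0) = 0. By first-step analysis:
h($1) = 0.5·0 + 0.1·h($1) + 0.3·h($2) + 0.1·1
h($2) = 0.3·0 + 0.2·h($1) + 0.2·h($2) + 0.3·1
Solving: h($1) = 0.2576, h($2) = 0.4394.
Starting from $2, the probability is 0.4394.

0.4394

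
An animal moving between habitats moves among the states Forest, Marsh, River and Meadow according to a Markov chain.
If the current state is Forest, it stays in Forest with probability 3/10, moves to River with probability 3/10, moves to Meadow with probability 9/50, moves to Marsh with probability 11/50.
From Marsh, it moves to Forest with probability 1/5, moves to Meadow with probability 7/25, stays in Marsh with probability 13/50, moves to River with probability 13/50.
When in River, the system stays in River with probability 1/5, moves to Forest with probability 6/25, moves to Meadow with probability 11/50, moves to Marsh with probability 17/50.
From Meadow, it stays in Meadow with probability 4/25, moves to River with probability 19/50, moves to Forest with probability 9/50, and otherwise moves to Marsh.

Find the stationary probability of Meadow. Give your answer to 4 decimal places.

0.2146

Let the stationary distribution be π with π = πP and π_1 + π_2 + π_3 + π_4 = 1.
π_1 = 0.3·π_1 + 0.2·π_2 + 0.24·π_3 + 0.18·π_4
π_2 = 0.22·π_1 + 0.26·π_2 + 0.34·π_3 + 0.28·π_4
π_3 = 0.3·π_1 + 0.26·π_2 + 0.2·π_3 + 0.38·π_4
Solving with the normalization constraint gives π = (0.2298, 0.2774, 0.2782, 0.2146).
So the stationary probability of Meadow is 0.2146.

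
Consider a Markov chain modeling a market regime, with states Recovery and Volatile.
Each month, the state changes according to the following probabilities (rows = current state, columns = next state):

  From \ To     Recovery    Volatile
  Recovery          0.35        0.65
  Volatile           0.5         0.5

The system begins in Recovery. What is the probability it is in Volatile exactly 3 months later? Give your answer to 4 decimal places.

0.5671

Propagate the distribution vector 3 months from Recovery.
After 0 months: (1.0000, 0.0000)
After 1 month: (0.3500, 0.6500)
After 2 months: (0.4475, 0.5525)
After 3 months: (0.4329, 0.5671)
P(in Volatile after 3 months) = 0.5671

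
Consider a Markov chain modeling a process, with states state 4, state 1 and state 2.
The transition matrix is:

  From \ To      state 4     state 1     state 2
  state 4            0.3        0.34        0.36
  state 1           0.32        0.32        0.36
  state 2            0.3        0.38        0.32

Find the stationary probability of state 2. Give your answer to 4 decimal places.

0.3462

Let the stationary distribution be π with π = πP and π_1 + π_2 + π_3 = 1.
π_1 = 0.3·π_1 + 0.32·π_2 + 0.3·π_3
π_2 = 0.34·π_1 + 0.32·π_2 + 0.38·π_3
Solving with the normalization constraint gives π = (0.3069, 0.3469, 0.3462).
So the stationary probability of state 2 is 0.3462.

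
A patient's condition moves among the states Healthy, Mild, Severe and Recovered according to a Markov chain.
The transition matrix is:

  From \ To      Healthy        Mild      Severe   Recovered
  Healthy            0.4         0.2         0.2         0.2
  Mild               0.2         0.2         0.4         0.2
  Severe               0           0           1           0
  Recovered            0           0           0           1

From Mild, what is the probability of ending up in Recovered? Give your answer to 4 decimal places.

Let h(s) be the probability of absorption at Recovered starting from transient state s. Then h(Recovered) = 1 and h(Severe) = 0. By first-step analysis:
h(Healthy) = 0.4·h(Healthy) + 0.2·h(Mild) + 0.2·0 + 0.2·1
h(Mild) = 0.2·h(Healthy) + 0.2·h(Mild) + 0.4·0 + 0.2·1
Solving: h(Healthy) = 0.4545, h(Mild) = 0.3636.
Starting from Mild, the probability is 0.3636.

0.3636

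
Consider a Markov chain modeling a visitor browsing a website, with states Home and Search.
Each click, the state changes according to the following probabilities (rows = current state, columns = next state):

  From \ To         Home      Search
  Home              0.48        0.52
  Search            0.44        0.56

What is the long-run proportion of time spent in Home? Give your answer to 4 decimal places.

0.4583

Let the stationary distribution be π with π = πP and π_1 + π_2 = 1.
π_1 = 0.48·π_1 + 0.44·π_2
Solving with the normalization constraint gives π = (0.4583, 0.5417).
So the stationary probability of Home is 0.4583.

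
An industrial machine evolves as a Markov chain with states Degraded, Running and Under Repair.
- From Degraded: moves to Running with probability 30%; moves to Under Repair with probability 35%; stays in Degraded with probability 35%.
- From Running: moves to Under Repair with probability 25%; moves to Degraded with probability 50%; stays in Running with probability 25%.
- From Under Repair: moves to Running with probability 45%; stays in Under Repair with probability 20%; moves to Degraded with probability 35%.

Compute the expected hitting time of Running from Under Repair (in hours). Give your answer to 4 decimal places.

Let t(s) be the expected number of hours to first reach Running from state s, with t(Running) = 0. Conditioning on the first hour:
t(Degraded) = 1 + 0.35·t(Degraded) + 0.35·t(Under Repair)
t(Under Repair) = 1 + 0.35·t(Degraded) + 0.2·t(Under Repair)
Solving: t(Degraded) = 2.8931, t(Under Repair) = 2.5157.
Expected hours from Under Repair to Running: 2.5157.

2.5157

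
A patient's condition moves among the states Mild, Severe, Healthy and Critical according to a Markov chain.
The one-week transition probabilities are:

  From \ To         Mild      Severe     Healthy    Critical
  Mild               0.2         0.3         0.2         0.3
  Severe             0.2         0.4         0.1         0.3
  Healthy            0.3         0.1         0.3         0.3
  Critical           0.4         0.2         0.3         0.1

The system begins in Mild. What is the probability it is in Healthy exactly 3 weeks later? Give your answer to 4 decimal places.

Propagate the distribution vector 3 weeks from Mild.
After 0 weeks: (1.0000, 0.0000, 0.0000, 0.0000)
After 1 week: (0.2000, 0.3000, 0.2000, 0.3000)
After 2 weeks: (0.2800, 0.2600, 0.2200, 0.2400)
After 3 weeks: (0.2700, 0.2580, 0.2200, 0.2520)
P(in Healthy after 3 weeks) = 0.2200

0.2200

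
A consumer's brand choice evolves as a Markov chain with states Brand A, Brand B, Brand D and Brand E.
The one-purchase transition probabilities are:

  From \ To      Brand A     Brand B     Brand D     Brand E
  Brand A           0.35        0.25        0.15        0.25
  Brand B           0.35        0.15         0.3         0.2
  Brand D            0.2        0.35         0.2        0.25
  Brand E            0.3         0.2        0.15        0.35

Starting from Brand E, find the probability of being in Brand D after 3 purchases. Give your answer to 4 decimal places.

0.1935

Propagate the distribution vector 3 purchases from Brand E.
After 0 purchases: (0.0000, 0.0000, 0.0000, 1.0000)
After 1 purchase: (0.3000, 0.2000, 0.1500, 0.3500)
After 2 purchases: (0.3100, 0.2275, 0.1875, 0.2750)
After 3 purchases: (0.3081, 0.2323, 0.1935, 0.2661)
P(in Brand D after 3 purchases) = 0.1935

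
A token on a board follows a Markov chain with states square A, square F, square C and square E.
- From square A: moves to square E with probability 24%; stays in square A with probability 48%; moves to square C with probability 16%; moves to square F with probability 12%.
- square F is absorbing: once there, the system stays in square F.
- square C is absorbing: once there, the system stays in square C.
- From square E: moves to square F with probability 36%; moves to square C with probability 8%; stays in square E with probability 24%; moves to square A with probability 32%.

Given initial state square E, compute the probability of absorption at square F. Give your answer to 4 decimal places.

Let h(s) be the probability of absorption at square F starting from transient state s. Then h(square F) = 1 and h(square C) = 0. By first-step analysis:
h(square A) = 0.48·h(square A) + 0.12·1 + 0.16·0 + 0.24·h(square E)
h(square E) = 0.32·h(square A) + 0.36·1 + 0.08·0 + 0.24·h(square E)
Solving: h(square A) = 0.5578, h(square E) = 0.7085.
Starting from square E, the probability is 0.7085.

0.7085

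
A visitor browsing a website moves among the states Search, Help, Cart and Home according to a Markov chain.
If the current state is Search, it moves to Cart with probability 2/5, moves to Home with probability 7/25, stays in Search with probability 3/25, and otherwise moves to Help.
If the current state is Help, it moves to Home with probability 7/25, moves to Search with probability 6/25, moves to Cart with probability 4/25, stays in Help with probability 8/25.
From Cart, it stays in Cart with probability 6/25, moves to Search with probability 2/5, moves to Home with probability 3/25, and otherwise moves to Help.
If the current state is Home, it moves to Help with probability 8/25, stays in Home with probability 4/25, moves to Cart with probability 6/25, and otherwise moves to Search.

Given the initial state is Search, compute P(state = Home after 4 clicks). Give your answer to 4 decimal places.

Propagate the distribution vector 4 clicks from Search.
After 0 clicks: (1.0000, 0.0000, 0.0000, 0.0000)
After 1 click: (0.1200, 0.2000, 0.4000, 0.2800)
After 2 clicks: (0.3008, 0.2736, 0.2432, 0.1824)
After 3 clicks: (0.2501, 0.2644, 0.2662, 0.2192)
After 4 clicks: (0.2614, 0.2687, 0.2589, 0.2111)
P(in Home after 4 clicks) = 0.2111

0.2111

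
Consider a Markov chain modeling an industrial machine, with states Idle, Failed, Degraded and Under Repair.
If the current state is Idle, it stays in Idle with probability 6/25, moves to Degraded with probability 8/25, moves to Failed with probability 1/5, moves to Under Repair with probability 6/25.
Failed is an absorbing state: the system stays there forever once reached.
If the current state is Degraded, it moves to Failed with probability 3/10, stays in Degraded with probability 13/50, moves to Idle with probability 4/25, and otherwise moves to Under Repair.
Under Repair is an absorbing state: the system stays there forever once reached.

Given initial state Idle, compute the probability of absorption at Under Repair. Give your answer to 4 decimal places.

Let h(s) be the probability of absorption at Under Repair starting from transient state s. Then h(Under Repair) = 1 and h(Failed) = 0. By first-step analysis:
h(Idle) = 0.24·h(Idle) + 0.2·0 + 0.32·h(Degraded) + 0.24·1
h(Degraded) = 0.16·h(Idle) + 0.3·0 + 0.26·h(Degraded) + 0.28·1
Solving: h(Idle) = 0.5227, h(Degraded) = 0.4914.
Starting from Idle, the probability is 0.5227.

0.5227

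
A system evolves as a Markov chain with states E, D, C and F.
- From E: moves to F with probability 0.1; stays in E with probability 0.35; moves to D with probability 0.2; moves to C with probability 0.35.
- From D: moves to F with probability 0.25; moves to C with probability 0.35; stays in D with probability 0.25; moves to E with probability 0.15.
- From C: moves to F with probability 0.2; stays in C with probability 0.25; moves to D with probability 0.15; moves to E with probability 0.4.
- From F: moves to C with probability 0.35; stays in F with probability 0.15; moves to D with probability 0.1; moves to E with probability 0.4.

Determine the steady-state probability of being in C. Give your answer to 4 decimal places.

Let the stationary distribution be π with π = πP and π_1 + π_2 + π_3 + π_4 = 1.
π_1 = 0.35·π_1 + 0.15·π_2 + 0.4·π_3 + 0.4·π_4
π_2 = 0.2·π_1 + 0.25·π_2 + 0.15·π_3 + 0.1·π_4
π_3 = 0.35·π_1 + 0.35·π_2 + 0.25·π_3 + 0.35·π_4
Solving with the normalization constraint gives π = (0.3390, 0.1762, 0.3182, 0.1666).
So the stationary probability of C is 0.3182.

0.3182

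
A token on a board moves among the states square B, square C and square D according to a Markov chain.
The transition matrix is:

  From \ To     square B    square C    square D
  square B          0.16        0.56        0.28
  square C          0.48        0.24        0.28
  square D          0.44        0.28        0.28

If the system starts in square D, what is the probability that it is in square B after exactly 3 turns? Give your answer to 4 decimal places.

Propagate the distribution vector 3 turns from square D.
After 0 turns: (0.0000, 0.0000, 1.0000)
After 1 turn: (0.4400, 0.2800, 0.2800)
After 2 turns: (0.3280, 0.3920, 0.2800)
After 3 turns: (0.3638, 0.3562, 0.2800)
P(in square B after 3 turns) = 0.3638

0.3638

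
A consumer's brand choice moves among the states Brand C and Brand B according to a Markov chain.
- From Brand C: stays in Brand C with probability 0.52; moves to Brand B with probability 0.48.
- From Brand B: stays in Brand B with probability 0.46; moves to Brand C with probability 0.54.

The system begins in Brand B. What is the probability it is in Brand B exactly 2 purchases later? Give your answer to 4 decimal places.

Sum over the intermediate state after 1 purchase:
P = P(Brand B→Brand C)·P(Brand C→Brand B) + P(Brand B→Brand B)·P(Brand B→Brand B)
  = 0.54×0.48 + 0.46×0.46
  = 0.2592 + 0.2116 = 0.4708

0.4708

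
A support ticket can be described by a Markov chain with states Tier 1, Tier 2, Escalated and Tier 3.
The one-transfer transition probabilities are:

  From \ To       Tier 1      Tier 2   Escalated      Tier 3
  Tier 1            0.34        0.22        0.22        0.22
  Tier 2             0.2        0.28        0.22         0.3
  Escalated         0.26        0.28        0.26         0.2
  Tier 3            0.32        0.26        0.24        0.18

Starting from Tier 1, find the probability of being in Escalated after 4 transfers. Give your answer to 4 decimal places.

0.2339

Propagate the distribution vector 4 transfers from Tier 1.
After 0 transfers: (1.0000, 0.0000, 0.0000, 0.0000)
After 1 transfer: (0.3400, 0.2200, 0.2200, 0.2200)
After 2 transfers: (0.2872, 0.2552, 0.2332, 0.2244)
After 3 transfers: (0.2811, 0.2583, 0.2338, 0.2268)
After 4 transfers: (0.2806, 0.2586, 0.2339, 0.2269)
P(in Escalated after 4 transfers) = 0.2339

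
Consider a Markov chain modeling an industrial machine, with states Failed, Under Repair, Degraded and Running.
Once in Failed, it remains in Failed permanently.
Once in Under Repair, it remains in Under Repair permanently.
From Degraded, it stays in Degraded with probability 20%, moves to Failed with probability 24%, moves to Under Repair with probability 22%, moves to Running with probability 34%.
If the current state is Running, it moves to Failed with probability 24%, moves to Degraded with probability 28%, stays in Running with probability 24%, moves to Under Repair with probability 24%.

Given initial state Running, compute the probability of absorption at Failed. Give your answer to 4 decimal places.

0.5055

Let h(s) be the probability of absorption at Failed starting from transient state s. Then h(Failed) = 1 and h(Under Repair) = 0. By first-step analysis:
h(Degraded) = 0.24·1 + 0.22·0 + 0.2·h(Degraded) + 0.34·h(Running)
h(Running) = 0.24·1 + 0.24·0 + 0.28·h(Degraded) + 0.24·h(Running)
Solving: h(Degraded) = 0.5148, h(Running) = 0.5055.
Starting from Running, the probability is 0.5055.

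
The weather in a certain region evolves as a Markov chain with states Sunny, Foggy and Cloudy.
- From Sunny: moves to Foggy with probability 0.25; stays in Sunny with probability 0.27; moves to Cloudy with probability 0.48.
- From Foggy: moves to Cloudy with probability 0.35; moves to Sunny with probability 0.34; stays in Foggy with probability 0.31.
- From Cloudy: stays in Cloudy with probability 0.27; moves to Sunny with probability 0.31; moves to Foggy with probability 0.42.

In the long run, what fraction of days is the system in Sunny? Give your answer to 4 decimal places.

Let the stationary distribution be π with π = πP and π_1 + π_2 + π_3 = 1.
π_1 = 0.27·π_1 + 0.34·π_2 + 0.31·π_3
π_2 = 0.25·π_1 + 0.31·π_2 + 0.42·π_3
Solving with the normalization constraint gives π = (0.3076, 0.3313, 0.3611).
So the stationary probability of Sunny is 0.3076.

0.3076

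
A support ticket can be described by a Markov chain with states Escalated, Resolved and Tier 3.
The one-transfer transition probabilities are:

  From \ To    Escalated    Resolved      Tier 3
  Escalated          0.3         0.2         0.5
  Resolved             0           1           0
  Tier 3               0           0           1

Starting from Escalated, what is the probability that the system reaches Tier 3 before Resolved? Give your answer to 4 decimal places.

Let h(s) be the probability of absorption at Tier 3 starting from transient state s. Then h(Tier 3) = 1 and h(Resolved) = 0. By first-step analysis:
h(Escalated) = 0.3·h(Escalated) + 0.2·0 + 0.5·1
Solving: h(Escalated) = 0.7143.
Starting from Escalated, the probability is 0.7143.

0.7143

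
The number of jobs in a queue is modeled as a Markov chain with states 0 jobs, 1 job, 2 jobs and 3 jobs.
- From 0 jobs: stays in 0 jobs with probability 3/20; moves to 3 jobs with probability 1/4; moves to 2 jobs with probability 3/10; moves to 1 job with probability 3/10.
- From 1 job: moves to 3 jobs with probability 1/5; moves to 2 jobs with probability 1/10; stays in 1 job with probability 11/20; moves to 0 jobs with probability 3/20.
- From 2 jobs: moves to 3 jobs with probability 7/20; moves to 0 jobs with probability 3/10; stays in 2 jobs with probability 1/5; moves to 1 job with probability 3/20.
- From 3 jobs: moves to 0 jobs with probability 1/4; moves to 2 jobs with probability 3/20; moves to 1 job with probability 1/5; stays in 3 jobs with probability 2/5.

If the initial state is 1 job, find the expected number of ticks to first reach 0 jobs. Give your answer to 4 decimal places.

5.0938

Let t(s) be the expected number of ticks to first reach 0 jobs from state s, with t(0 jobs) = 0. Conditioning on the first tick:
t(1 job) = 1 + 0.55·t(1 job) + 0.1·t(2 jobs) + 0.2·t(3 jobs)
t(2 jobs) = 1 + 0.15·t(1 job) + 0.2·t(2 jobs) + 0.35·t(3 jobs)
t(3 jobs) = 1 + 0.2·t(1 job) + 0.15·t(2 jobs) + 0.4·t(3 jobs)
Solving: t(1 job) = 5.0938, t(2 jobs) = 4.1287, t(3 jobs) = 4.3968.
Expected ticks from 1 job to 0 jobs: 5.0938.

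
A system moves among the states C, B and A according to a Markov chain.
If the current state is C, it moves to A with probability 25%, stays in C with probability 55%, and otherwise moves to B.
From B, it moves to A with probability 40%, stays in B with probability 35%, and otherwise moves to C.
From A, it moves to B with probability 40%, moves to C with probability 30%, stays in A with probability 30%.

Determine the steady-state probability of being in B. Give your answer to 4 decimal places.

0.3087

Let the stationary distribution be π with π = πP and π_1 + π_2 + π_3 = 1.
π_1 = 0.55·π_1 + 0.25·π_2 + 0.3·π_3
π_2 = 0.2·π_1 + 0.35·π_2 + 0.4·π_3
Solving with the normalization constraint gives π = (0.3794, 0.3087, 0.3119).
So the stationary probability of B is 0.3087.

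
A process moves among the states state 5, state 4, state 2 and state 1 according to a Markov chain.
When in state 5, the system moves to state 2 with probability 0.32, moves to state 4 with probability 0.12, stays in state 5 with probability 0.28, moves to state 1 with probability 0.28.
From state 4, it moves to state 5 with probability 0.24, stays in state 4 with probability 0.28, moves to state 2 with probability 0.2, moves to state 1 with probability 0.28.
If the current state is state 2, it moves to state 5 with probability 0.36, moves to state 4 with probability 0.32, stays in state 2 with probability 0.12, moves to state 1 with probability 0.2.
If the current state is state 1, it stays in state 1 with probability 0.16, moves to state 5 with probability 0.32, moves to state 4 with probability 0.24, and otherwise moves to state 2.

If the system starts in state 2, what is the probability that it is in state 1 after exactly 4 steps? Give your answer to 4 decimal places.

Propagate the distribution vector 4 steps from state 2.
After 0 steps: (0.0000, 0.0000, 1.0000, 0.0000)
After 1 step: (0.3600, 0.3200, 0.1200, 0.2000)
After 2 steps: (0.2848, 0.2192, 0.2496, 0.2464)
After 3 steps: (0.3011, 0.2346, 0.2339, 0.2305)
After 4 steps: (0.2985, 0.2320, 0.2359, 0.2336)
P(in state 1 after 4 steps) = 0.2336

0.2336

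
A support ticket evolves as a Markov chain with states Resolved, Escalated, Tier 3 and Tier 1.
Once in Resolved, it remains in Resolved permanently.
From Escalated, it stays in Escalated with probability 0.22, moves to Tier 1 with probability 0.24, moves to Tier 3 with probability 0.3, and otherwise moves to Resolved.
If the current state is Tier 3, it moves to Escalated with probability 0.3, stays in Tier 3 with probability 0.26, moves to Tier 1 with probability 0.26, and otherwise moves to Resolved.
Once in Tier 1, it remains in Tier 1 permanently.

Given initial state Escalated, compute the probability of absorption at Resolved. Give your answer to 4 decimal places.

Let h(s) be the probability of absorption at Resolved starting from transient state s. Then h(Resolved) = 1 and h(Tier 1) = 0. By first-step analysis:
h(Escalated) = 0.24·1 + 0.22·h(Escalated) + 0.3·h(Tier 3) + 0.24·0
h(Tier 3) = 0.18·1 + 0.3·h(Escalated) + 0.26·h(Tier 3) + 0.26·0
Solving: h(Escalated) = 0.4754, h(Tier 3) = 0.4360.
Starting from Escalated, the probability is 0.4754.

0.4754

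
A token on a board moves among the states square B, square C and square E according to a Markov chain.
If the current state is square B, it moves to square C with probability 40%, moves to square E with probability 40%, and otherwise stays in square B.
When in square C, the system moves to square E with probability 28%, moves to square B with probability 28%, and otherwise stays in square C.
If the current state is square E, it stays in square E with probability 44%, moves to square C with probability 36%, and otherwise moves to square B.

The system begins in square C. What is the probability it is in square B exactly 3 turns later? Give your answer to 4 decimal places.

0.2325

Propagate the distribution vector 3 turns from square C.
After 0 turns: (0.0000, 1.0000, 0.0000)
After 1 turn: (0.2800, 0.4400, 0.2800)
After 2 turns: (0.2352, 0.4064, 0.3584)
After 3 turns: (0.2325, 0.4019, 0.3656)
P(in square B after 3 turns) = 0.2325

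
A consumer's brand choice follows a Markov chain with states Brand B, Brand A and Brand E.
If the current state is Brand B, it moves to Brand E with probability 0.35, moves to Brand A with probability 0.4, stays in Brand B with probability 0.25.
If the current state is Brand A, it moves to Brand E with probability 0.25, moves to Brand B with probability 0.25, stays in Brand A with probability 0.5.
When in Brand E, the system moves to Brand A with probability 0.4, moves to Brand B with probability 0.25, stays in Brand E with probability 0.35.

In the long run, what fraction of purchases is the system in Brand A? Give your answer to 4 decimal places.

0.4444

Let the stationary distribution be π with π = πP and π_1 + π_2 + π_3 = 1.
π_1 = 0.25·π_1 + 0.25·π_2 + 0.25·π_3
π_2 = 0.4·π_1 + 0.5·π_2 + 0.4·π_3
Solving with the normalization constraint gives π = (0.2500, 0.4444, 0.3056).
So the stationary probability of Brand A is 0.4444.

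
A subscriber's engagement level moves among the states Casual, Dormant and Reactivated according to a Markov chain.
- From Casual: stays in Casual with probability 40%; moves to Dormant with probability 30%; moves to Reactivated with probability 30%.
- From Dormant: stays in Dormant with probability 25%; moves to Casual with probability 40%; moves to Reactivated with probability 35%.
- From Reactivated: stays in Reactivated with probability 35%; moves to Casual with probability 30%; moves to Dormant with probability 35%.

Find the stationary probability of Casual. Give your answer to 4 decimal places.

0.3668

Let the stationary distribution be π with π = πP and π_1 + π_2 + π_3 = 1.
π_1 = 0.4·π_1 + 0.4·π_2 + 0.3·π_3
π_2 = 0.3·π_1 + 0.25·π_2 + 0.35·π_3
Solving with the normalization constraint gives π = (0.3668, 0.3015, 0.3317).
So the stationary probability of Casual is 0.3668.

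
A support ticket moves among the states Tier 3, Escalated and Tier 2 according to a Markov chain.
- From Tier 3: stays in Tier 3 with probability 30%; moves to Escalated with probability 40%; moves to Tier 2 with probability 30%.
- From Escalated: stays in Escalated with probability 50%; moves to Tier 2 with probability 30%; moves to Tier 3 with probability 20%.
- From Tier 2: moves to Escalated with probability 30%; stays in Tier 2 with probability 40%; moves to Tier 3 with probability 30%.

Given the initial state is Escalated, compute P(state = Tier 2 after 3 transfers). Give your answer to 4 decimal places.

Propagate the distribution vector 3 transfers from Escalated.
After 0 transfers: (0.0000, 1.0000, 0.0000)
After 1 transfer: (0.2000, 0.5000, 0.3000)
After 2 transfers: (0.2500, 0.4200, 0.3300)
After 3 transfers: (0.2580, 0.4090, 0.3330)
P(in Tier 2 after 3 transfers) = 0.3330

0.3330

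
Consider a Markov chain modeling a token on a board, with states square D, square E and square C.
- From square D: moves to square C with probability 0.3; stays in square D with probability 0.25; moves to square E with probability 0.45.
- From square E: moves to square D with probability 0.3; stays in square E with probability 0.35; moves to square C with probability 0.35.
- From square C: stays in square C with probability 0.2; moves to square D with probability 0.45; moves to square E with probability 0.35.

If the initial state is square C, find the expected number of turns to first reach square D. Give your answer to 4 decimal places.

2.5157

Let t(s) be the expected number of turns to first reach square D from state s, with t(square D) = 0. Conditioning on the first turn:
t(square E) = 1 + 0.35·t(square E) + 0.35·t(square C)
t(square C) = 1 + 0.35·t(square E) + 0.2·t(square C)
Solving: t(square E) = 2.8931, t(square C) = 2.5157.
Expected turns from square C to square D: 2.5157.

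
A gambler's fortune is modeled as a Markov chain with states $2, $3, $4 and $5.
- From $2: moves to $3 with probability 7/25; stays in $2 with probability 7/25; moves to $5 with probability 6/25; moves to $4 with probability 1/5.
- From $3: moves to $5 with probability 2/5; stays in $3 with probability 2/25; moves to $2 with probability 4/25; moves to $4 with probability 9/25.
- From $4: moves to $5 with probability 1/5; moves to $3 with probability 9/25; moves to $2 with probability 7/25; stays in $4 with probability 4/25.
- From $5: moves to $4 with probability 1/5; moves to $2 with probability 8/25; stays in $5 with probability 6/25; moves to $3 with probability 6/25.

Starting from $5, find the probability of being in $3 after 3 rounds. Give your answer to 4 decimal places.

Propagate the distribution vector 3 rounds from $5.
After 0 rounds: (0.0000, 0.0000, 0.0000, 1.0000)
After 1 round: (0.3200, 0.2400, 0.2000, 0.2400)
After 2 rounds: (0.2608, 0.2384, 0.2304, 0.2704)
After 3 rounds: (0.2622, 0.2399, 0.2289, 0.2689)
P(in $3 after 3 rounds) = 0.2399

0.2399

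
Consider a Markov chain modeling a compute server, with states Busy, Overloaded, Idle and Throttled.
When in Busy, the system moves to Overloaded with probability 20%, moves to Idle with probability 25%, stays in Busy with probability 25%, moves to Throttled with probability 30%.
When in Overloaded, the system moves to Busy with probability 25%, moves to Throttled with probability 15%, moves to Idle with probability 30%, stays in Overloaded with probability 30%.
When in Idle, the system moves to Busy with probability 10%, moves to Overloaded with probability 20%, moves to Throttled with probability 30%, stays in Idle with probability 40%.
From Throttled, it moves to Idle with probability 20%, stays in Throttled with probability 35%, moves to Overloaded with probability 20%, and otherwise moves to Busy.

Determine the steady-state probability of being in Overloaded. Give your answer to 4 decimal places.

Let the stationary distribution be π with π = πP and π_1 + π_2 + π_3 + π_4 = 1.
π_1 = 0.25·π_1 + 0.25·π_2 + 0.1·π_3 + 0.25·π_4
π_2 = 0.2·π_1 + 0.3·π_2 + 0.2·π_3 + 0.2·π_4
π_3 = 0.25·π_1 + 0.3·π_2 + 0.4·π_3 + 0.2·π_4
Solving with the normalization constraint gives π = (0.2064, 0.2222, 0.2907, 0.2807).
So the stationary probability of Overloaded is 0.2222.

0.2222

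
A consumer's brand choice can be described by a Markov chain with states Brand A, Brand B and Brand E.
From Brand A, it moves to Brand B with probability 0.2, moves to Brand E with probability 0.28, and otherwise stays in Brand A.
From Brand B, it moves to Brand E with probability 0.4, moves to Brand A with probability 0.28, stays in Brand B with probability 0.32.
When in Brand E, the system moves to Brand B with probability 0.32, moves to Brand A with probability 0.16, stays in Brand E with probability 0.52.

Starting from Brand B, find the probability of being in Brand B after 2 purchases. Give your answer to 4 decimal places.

Sum over the intermediate state after 1 purchase:
P = P(Brand B→Brand A)·P(Brand A→Brand B) + P(Brand B→Brand B)·P(Brand B→Brand B) + P(Brand B→Brand E)·P(Brand E→Brand B)
  = 0.28×0.2 + 0.32×0.32 + 0.4×0.32
  = 0.0560 + 0.1024 + 0.1280 = 0.2864

0.2864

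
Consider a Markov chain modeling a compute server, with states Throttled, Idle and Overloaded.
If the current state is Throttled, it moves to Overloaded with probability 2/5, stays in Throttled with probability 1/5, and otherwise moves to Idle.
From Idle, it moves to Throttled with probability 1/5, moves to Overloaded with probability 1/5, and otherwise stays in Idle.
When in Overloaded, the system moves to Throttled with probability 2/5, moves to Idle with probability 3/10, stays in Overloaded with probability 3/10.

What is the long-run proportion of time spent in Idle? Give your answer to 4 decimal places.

0.4651

Let the stationary distribution be π with π = πP and π_1 + π_2 + π_3 = 1.
π_1 = 0.2·π_1 + 0.2·π_2 + 0.4·π_3
π_2 = 0.4·π_1 + 0.6·π_2 + 0.3·π_3
Solving with the normalization constraint gives π = (0.2558, 0.4651, 0.2791).
So the stationary probability of Idle is 0.4651.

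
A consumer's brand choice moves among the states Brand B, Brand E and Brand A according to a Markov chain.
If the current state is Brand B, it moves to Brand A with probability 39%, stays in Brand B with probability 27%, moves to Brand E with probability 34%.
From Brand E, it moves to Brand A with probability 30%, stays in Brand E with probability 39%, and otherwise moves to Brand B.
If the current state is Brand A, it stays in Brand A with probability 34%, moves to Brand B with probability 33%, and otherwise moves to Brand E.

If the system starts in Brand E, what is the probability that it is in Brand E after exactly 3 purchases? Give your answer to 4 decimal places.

0.3544

Propagate the distribution vector 3 purchases from Brand E.
After 0 purchases: (0.0000, 1.0000, 0.0000)
After 1 purchase: (0.3100, 0.3900, 0.3000)
After 2 purchases: (0.3036, 0.3565, 0.3399)
After 3 purchases: (0.3047, 0.3544, 0.3409)
P(in Brand E after 3 purchases) = 0.3544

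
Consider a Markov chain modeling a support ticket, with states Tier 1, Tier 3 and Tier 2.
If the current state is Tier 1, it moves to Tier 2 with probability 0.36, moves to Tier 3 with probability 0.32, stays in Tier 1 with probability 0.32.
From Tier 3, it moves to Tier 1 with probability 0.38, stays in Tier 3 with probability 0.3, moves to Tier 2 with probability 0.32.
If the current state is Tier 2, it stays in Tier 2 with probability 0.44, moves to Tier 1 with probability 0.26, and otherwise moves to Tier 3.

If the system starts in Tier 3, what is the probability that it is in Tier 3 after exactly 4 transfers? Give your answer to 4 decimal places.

Propagate the distribution vector 4 transfers from Tier 3.
After 0 transfers: (0.0000, 1.0000, 0.0000)
After 1 transfer: (0.3800, 0.3000, 0.3200)
After 2 transfers: (0.3188, 0.3076, 0.3736)
After 3 transfers: (0.3160, 0.3064, 0.3776)
After 4 transfers: (0.3157, 0.3063, 0.3780)
P(in Tier 3 after 4 transfers) = 0.3063

0.3063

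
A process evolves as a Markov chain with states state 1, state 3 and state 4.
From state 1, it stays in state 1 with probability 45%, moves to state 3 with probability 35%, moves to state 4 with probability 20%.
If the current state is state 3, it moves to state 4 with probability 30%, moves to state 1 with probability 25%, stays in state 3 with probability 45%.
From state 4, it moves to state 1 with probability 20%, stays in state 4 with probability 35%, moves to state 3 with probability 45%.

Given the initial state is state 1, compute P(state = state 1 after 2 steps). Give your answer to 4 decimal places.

Sum over the intermediate state after 1 step:
P = P(state 1→state 1)·P(state 1→state 1) + P(state 1→state 3)·P(state 3→state 1) + P(state 1→state 4)·P(state 4→state 1)
  = 0.45×0.45 + 0.35×0.25 + 0.2×0.2
  = 0.2025 + 0.0875 + 0.0400 = 0.3300

0.3300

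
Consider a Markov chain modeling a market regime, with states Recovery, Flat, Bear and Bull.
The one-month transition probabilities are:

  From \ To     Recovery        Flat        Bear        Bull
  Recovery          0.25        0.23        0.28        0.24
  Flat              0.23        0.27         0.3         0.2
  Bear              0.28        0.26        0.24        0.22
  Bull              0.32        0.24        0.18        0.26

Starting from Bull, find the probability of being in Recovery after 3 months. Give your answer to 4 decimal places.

0.2688

Propagate the distribution vector 3 months from Bull.
After 0 months: (0.0000, 0.0000, 0.0000, 1.0000)
After 1 month: (0.3200, 0.2400, 0.1800, 0.2600)
After 2 months: (0.2688, 0.2476, 0.2516, 0.2320)
After 3 months: (0.2688, 0.2498, 0.2517, 0.2297)
P(in Recovery after 3 months) = 0.2688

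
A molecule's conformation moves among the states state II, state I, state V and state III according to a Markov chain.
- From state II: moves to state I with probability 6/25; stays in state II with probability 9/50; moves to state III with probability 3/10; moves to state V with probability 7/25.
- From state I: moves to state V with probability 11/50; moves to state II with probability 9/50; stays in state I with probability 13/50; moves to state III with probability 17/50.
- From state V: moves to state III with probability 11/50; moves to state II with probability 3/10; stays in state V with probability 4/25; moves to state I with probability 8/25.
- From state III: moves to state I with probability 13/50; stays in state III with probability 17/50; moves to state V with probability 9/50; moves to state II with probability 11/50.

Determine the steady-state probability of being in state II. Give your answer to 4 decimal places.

Let the stationary distribution be π with π = πP and π_1 + π_2 + π_3 + π_4 = 1.
π_1 = 0.18·π_1 + 0.18·π_2 + 0.3·π_3 + 0.22·π_4
π_2 = 0.24·π_1 + 0.26·π_2 + 0.32·π_3 + 0.26·π_4
π_3 = 0.28·π_1 + 0.22·π_2 + 0.16·π_3 + 0.18·π_4
Solving with the normalization constraint gives π = (0.2172, 0.2682, 0.2083, 0.3063).
So the stationary probability of state II is 0.2172.

0.2172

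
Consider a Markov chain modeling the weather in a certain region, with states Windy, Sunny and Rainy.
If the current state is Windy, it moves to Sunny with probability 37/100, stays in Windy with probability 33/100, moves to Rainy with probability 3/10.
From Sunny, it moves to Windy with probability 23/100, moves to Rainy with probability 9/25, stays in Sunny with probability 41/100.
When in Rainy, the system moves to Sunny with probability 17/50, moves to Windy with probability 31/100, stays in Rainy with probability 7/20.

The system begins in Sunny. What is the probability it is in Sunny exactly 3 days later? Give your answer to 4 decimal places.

Propagate the distribution vector 3 days from Sunny.
After 0 days: (0.0000, 1.0000, 0.0000)
After 1 day: (0.2300, 0.4100, 0.3600)
After 2 days: (0.2818, 0.3756, 0.3426)
After 3 days: (0.2856, 0.3747, 0.3397)
P(in Sunny after 3 days) = 0.3747

0.3747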